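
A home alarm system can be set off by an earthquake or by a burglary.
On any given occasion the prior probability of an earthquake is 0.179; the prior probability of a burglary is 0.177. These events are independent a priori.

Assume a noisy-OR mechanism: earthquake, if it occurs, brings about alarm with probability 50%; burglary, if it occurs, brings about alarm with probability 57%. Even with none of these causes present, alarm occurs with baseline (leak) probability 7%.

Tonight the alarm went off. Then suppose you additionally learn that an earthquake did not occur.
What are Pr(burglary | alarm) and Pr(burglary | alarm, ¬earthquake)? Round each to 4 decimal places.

Pr(burglary | alarm) ≈ 0.4716; Pr(burglary | alarm, ¬earthquake) ≈ 0.6484

Under noisy-OR, P(alarm | causes) = 1 − (1−0.07)·∏(1−qᵢ) over the active causes.
Sum P(alarm|·) weighted by the priors over the 4 (earthquake, burglary) configurations:
  P(alarm) = 0.07·0.821·0.823 + 0.6001·0.821·0.177 + 0.535·0.179·0.823 + 0.80005·0.179·0.177
        = 0.047298 + 0.087205 + 0.078815 + 0.025348 = 0.238666
Keeping only the burglary-present terms gives 0.112553, so
  P(burglary | alarm) = 0.112553 / 0.238666 ≈ 0.4716

Now condition on the additional information:
P(alarm | ¬earthquake) = 0.07*0.823 + 0.6001*0.177 = 0.057610 + 0.106218 = 0.163828
Restricting to configurations with burglary present: 0.6001*0.177 = 0.106218.
Hence the posterior is 0.106218/0.163828 ≈ 0.6484.
Ruling out earthquake raises the posterior on burglary — the flip side of explaining away.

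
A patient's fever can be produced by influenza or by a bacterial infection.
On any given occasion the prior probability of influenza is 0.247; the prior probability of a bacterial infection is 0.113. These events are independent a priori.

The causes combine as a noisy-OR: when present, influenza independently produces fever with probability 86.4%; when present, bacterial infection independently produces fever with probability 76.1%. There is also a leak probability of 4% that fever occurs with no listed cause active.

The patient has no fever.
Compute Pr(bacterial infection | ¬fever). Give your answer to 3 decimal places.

Under noisy-OR, P(fever | causes) = 1 − (1−0.04)·∏(1−qᵢ) over the active causes.
P(¬fever) = 0.96·0.753·0.887 + 0.22944·0.753·0.113 + 0.13056·0.247·0.887 + 0.031204·0.247·0.113 = 0.641195 + 0.019523 + 0.028604 + 0.000871 = 0.690193
The bacterial infection-present share is 0.019523 + 0.000871 = 0.020394.
Hence the posterior is 0.020394/0.690193 ≈ 0.030.

Pr(bacterial infection | ¬fever) ≈ 0.030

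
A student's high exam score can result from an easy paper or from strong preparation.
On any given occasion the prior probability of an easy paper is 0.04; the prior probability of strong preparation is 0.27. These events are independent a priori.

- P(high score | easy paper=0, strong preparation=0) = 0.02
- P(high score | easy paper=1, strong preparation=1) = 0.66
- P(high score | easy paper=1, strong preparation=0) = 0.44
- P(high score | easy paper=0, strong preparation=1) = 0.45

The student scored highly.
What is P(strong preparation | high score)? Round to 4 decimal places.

P(strong preparation | high score) ≈ 0.8217

Enumerate the 4 (easy paper, strong preparation) configurations and weight by the priors:
  P(high score) = 0.02*0.96*0.73 + 0.45*0.96*0.27 + 0.44*0.04*0.73 + 0.66*0.04*0.27
        = 0.014016 + 0.116640 + 0.012848 + 0.007128 = 0.150632
The terms with strong preparation present sum to 0.123768, so
  P(strong preparation | high score) = 0.123768 / 0.150632 ≈ 0.8217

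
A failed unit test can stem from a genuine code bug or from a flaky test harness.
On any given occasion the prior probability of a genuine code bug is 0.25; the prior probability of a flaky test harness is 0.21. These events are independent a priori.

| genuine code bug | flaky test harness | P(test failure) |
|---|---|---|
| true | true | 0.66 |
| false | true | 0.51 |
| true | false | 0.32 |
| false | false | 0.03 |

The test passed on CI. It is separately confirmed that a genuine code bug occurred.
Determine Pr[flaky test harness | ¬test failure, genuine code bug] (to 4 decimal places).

Pr[flaky test harness | ¬test failure, genuine code bug] ≈ 0.1173

For the numerator, keep only flaky test harness=true terms: 0.34×0.21 = 0.071400
Denominator P(¬test failure | genuine code bug): 0.68×0.79 + 0.34×0.21 = 0.608600
P(flaky test harness | ¬test failure, genuine code bug) = 0.071400/0.608600 ≈ 0.1173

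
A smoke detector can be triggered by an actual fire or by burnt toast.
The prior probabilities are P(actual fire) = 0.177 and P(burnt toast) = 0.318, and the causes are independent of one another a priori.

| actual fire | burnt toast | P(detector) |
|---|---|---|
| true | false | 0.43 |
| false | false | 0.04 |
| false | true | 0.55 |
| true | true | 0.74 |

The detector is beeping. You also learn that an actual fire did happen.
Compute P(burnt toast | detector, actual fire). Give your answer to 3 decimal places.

P(detector | actual fire) = 0.43*0.682 + 0.74*0.318 = 0.293260 + 0.235320 = 0.528580
Restricting to configurations with burnt toast present: 0.74*0.318 = 0.235320.
Hence the posterior is 0.235320/0.528580 ≈ 0.445.

P(burnt toast | detector, actual fire) ≈ 0.445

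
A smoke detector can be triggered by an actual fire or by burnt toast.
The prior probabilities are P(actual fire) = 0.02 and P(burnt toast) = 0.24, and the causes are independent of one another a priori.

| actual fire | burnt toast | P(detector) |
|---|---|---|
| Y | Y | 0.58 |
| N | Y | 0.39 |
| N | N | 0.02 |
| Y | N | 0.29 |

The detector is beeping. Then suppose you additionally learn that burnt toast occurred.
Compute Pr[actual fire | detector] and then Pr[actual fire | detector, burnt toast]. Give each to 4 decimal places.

By total probability over the 4 (actual fire, burnt toast) configurations:
  P(detector) = 0.02*0.98*0.76 + 0.39*0.98*0.24 + 0.29*0.02*0.76 + 0.58*0.02*0.24
        = 0.014896 + 0.091728 + 0.004408 + 0.002784 = 0.113816
Configurations with actual fire contribute 0.007192, so
  P(actual fire | detector) = 0.007192 / 0.113816 ≈ 0.0632

Now also conditioning on burnt toast=true:
Enumerate both values of actual fire and weight by the priors:
  P(detector | burnt toast) = 0.39*0.98 + 0.58*0.02
        = 0.382200 + 0.011600 = 0.393800
The terms with actual fire present sum to 0.011600, so
  P(actual fire | detector, burnt toast) = 0.011600 / 0.393800 ≈ 0.0295
Conditioning on burnt toast lowers the posterior on actual fire: the classic explaining-away effect in a common-effect structure.

Pr[actual fire | detector] ≈ 0.0632; Pr[actual fire | detector, burnt toast] ≈ 0.0295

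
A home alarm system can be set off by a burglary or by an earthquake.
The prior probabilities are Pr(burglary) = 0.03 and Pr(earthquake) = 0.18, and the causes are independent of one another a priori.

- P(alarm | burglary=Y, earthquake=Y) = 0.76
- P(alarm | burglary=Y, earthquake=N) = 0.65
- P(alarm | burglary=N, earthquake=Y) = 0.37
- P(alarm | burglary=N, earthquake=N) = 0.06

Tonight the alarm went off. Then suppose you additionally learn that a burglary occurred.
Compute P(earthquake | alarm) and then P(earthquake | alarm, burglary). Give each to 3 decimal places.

P(alarm) = 0.06·0.97·0.82 + 0.37·0.97·0.18 + 0.65·0.03·0.82 + 0.76·0.03·0.18 = 0.047724 + 0.064602 + 0.015990 + 0.004104 = 0.132420
The earthquake-present share is 0.064602 + 0.004104 = 0.068706.
So P(earthquake | alarm) = 0.068706/0.132420 ≈ 0.519.

With the extra evidence:
Enumerate both values of earthquake and weight by the priors:
  P(alarm | burglary) = 0.65·0.82 + 0.76·0.18
        = 0.533000 + 0.136800 = 0.669800
Keeping only the earthquake-present terms gives 0.136800, so
  P(earthquake | alarm, burglary) = 0.136800 / 0.669800 ≈ 0.204
The drop from 0.519 to 0.204 is the explaining-away (discounting) effect.

P(earthquake | alarm) ≈ 0.519; P(earthquake | alarm, burglary) ≈ 0.204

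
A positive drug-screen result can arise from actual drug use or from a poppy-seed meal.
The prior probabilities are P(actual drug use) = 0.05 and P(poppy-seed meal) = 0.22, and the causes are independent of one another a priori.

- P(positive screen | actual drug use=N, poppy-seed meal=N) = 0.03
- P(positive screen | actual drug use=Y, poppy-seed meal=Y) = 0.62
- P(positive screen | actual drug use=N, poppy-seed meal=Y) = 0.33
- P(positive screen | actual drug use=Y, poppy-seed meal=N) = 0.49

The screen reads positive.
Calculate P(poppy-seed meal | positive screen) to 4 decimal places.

P(poppy-seed meal | positive screen) ≈ 0.6471

P(positive screen) = 0.03·0.95·0.78 + 0.33·0.95·0.22 + 0.49·0.05·0.78 + 0.62·0.05·0.22 = 0.022230 + 0.068970 + 0.019110 + 0.006820 = 0.117130
The poppy-seed meal-present share is 0.068970 + 0.006820 = 0.075790.
Hence the posterior is 0.075790/0.117130 ≈ 0.6471.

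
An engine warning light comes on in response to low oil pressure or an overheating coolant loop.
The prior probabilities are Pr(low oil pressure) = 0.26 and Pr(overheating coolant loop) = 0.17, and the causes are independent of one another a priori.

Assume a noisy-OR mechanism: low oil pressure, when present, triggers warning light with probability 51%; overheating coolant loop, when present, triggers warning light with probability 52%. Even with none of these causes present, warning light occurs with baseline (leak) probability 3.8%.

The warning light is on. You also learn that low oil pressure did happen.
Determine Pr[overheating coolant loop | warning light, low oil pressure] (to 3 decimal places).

Pr[overheating coolant loop | warning light, low oil pressure] ≈ 0.231

Under noisy-OR, P(warning light | causes) = 1 − (1−0.038)·∏(1−qᵢ) over the active causes.
Enumerate both values of overheating coolant loop and weight by the priors:
  P(warning light | low oil pressure) = 0.52862*0.83 + 0.773738*0.17
        = 0.438755 + 0.131535 = 0.570290
Configurations with overheating coolant loop contribute 0.131535, so
  P(overheating coolant loop | warning light, low oil pressure) = 0.131535 / 0.570290 ≈ 0.231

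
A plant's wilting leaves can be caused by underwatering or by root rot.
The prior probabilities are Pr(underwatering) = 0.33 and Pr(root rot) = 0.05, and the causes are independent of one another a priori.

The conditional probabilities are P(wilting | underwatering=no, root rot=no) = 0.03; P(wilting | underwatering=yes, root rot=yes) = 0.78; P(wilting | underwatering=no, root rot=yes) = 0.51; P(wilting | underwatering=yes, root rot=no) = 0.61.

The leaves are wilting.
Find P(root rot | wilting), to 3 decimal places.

P(wilting) = 0.03×0.67×0.95 + 0.51×0.67×0.05 + 0.61×0.33×0.95 + 0.78×0.33×0.05 = 0.019095 + 0.017085 + 0.191235 + 0.012870 = 0.240285
Restricting to configurations with root rot present: 0.017085 + 0.012870 = 0.029955.
Hence the posterior is 0.029955/0.240285 ≈ 0.125.

P(root rot | wilting) ≈ 0.125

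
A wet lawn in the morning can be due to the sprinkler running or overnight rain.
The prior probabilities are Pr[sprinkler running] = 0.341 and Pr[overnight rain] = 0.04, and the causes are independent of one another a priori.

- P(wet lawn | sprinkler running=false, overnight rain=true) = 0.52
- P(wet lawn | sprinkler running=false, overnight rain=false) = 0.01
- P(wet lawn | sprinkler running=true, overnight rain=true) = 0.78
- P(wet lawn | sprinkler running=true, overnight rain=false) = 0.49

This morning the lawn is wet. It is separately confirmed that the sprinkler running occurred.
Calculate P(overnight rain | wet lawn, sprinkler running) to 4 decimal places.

P(wet lawn | sprinkler running) = 0.49×0.96 + 0.78×0.04 = 0.470400 + 0.031200 = 0.501600
Of this, 0.031200 comes from 0.78×0.04 (the overnight rain=true cases).
P(overnight rain | wet lawn, sprinkler running) = 0.031200 / 0.501600 ≈ 0.0622

P(overnight rain | wet lawn, sprinkler running) ≈ 0.0622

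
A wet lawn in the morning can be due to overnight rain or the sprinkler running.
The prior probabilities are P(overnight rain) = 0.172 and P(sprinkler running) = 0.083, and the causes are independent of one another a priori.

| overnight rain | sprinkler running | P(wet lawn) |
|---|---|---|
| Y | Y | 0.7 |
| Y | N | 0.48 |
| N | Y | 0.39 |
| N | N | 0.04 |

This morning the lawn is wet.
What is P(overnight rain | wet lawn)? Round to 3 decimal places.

P(wet lawn) = 0.04×0.828×0.917 + 0.39×0.828×0.083 + 0.48×0.172×0.917 + 0.7×0.172×0.083 = 0.030371 + 0.026802 + 0.075708 + 0.009993 = 0.142874
Of this, 0.085701 comes from 0.075708 + 0.009993 (the overnight rain=true cases).
So P(overnight rain | wet lawn) = 0.085701/0.142874 ≈ 0.600.

P(overnight rain | wet lawn) ≈ 0.600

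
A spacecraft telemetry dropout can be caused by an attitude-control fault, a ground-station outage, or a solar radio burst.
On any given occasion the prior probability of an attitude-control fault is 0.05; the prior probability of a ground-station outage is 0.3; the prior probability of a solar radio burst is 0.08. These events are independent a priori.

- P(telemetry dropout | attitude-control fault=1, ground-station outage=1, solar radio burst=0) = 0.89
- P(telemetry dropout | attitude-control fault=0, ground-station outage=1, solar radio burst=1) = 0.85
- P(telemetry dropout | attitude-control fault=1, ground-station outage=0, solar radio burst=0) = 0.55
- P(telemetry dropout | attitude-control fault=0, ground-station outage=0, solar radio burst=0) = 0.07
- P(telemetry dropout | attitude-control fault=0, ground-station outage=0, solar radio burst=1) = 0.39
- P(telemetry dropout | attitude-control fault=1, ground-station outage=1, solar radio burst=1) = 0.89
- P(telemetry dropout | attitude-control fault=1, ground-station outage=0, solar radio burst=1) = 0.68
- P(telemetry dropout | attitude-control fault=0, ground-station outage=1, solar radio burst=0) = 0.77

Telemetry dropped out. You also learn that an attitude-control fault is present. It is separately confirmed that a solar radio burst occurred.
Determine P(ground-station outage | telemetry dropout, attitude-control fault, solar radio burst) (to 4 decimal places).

Sum P(telemetry dropout|·) weighted by the priors over both values of ground-station outage:
  P(telemetry dropout | attitude-control fault, solar radio burst) = 0.68×0.7 + 0.89×0.3
        = 0.476000 + 0.267000 = 0.743000
Keeping only the ground-station outage-present terms gives 0.267000, so
  P(ground-station outage | telemetry dropout, attitude-control fault, solar radio burst) = 0.267000 / 0.743000 ≈ 0.3594

P(ground-station outage | telemetry dropout, attitude-control fault, solar radio burst) ≈ 0.3594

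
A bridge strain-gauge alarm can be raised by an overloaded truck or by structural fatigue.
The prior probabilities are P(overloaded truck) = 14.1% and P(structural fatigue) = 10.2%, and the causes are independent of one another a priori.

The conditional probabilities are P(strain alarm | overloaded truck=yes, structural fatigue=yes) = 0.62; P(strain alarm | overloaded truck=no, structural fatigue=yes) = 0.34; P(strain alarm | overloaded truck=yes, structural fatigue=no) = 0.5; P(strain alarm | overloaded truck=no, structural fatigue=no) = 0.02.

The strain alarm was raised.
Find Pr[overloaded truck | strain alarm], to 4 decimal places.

Pr[overloaded truck | strain alarm] ≈ 0.6150

Numerator (weight on configurations with overloaded truck): 0.063309 + 0.008917 = 0.072226
Normalizer over all consistent configurations: 0.02·0.859·0.898 + 0.34·0.859·0.102 + 0.5·0.141·0.898 + 0.62·0.141·0.102 = 0.117444
Posterior = 0.072226 / 0.117444 ≈ 0.6150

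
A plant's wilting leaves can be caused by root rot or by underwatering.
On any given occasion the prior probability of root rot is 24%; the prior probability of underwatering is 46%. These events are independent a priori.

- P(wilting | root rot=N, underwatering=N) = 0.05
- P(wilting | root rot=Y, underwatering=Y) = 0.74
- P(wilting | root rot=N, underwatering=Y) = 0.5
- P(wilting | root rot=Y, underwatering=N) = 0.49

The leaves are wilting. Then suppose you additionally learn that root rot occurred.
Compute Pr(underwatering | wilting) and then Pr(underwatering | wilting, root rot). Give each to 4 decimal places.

P(wilting) = 0.05×0.76×0.54 + 0.5×0.76×0.46 + 0.49×0.24×0.54 + 0.74×0.24×0.46 = 0.020520 + 0.174800 + 0.063504 + 0.081696 = 0.340520
Restricting to configurations with underwatering present: 0.174800 + 0.081696 = 0.256496.
So P(underwatering | wilting) = 0.256496/0.340520 ≈ 0.7532.

Now also conditioning on root rot=true:
Enumerate both values of underwatering and weight by the priors:
  P(wilting | root rot) = 0.49·0.54 + 0.74·0.46
        = 0.264600 + 0.340400 = 0.605000
Configurations with underwatering contribute 0.340400, so
  P(underwatering | wilting, root rot) = 0.340400 / 0.605000 ≈ 0.5626
Conditioning on root rot lowers the posterior on underwatering: the classic explaining-away effect in a common-effect structure.

Pr(underwatering | wilting) ≈ 0.7532; Pr(underwatering | wilting, root rot) ≈ 0.5626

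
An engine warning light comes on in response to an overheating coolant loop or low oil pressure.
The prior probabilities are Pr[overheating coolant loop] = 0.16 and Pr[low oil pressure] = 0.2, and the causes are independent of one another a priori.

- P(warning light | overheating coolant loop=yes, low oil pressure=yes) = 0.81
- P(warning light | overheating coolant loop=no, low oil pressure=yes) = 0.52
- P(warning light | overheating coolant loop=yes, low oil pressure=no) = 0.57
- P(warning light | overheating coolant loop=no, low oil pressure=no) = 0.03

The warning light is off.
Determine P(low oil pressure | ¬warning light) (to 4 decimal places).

P(¬warning light) = 0.97*0.84*0.8 + 0.48*0.84*0.2 + 0.43*0.16*0.8 + 0.19*0.16*0.2 = 0.651840 + 0.080640 + 0.055040 + 0.006080 = 0.793600
Of this, 0.086720 comes from 0.080640 + 0.006080 (the low oil pressure=true cases).
P(low oil pressure | ¬warning light) = 0.086720 / 0.793600 ≈ 0.1093

P(low oil pressure | ¬warning light) ≈ 0.1093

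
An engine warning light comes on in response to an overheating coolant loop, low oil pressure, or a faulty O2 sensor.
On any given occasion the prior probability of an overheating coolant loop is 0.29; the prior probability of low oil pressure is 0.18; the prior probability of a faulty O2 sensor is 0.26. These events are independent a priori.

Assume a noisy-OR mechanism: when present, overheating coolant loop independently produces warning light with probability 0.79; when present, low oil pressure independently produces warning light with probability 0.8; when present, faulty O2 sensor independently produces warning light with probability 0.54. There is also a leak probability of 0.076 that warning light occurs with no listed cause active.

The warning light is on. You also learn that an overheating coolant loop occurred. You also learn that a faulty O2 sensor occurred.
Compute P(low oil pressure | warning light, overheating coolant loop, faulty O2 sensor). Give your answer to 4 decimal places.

P(low oil pressure | warning light, overheating coolant loop, faulty O2 sensor) ≈ 0.1914

Under noisy-OR, P(warning light | causes) = 1 − (1−0.076)·∏(1−qᵢ) over the active causes.
Sum P(warning light|·) weighted by the priors over both values of low oil pressure:
  P(warning light | overheating coolant loop, faulty O2 sensor) = 0.910742×0.82 + 0.982148×0.18
        = 0.746808 + 0.176787 = 0.923595
The terms with low oil pressure present sum to 0.176787, so
  P(low oil pressure | warning light, overheating coolant loop, faulty O2 sensor) = 0.176787 / 0.923595 ≈ 0.1914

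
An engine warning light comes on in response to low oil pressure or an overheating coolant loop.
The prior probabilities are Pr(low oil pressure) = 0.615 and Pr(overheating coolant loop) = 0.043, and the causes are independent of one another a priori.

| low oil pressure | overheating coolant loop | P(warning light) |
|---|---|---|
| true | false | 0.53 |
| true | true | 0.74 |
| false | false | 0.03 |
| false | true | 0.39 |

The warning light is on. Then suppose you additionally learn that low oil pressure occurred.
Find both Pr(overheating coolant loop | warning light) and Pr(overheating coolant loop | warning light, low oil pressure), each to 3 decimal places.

By total probability over the 4 (low oil pressure, overheating coolant loop) configurations:
  P(warning light) = 0.03*0.385*0.957 + 0.39*0.385*0.043 + 0.53*0.615*0.957 + 0.74*0.615*0.043
        = 0.011053 + 0.006456 + 0.311934 + 0.019569 = 0.349012
The terms with overheating coolant loop present sum to 0.026025, so
  P(overheating coolant loop | warning light) = 0.026025 / 0.349012 ≈ 0.075

Now condition on the additional information:
P(warning light | low oil pressure) = 0.53·0.957 + 0.74·0.043 = 0.507210 + 0.031820 = 0.539030
Restricting to configurations with overheating coolant loop present: 0.74·0.043 = 0.031820.
Hence the posterior is 0.031820/0.539030 ≈ 0.059.
Conditioning on low oil pressure lowers the posterior on overheating coolant loop: the classic explaining-away effect in a common-effect structure.

Pr(overheating coolant loop | warning light) ≈ 0.075; Pr(overheating coolant loop | warning light, low oil pressure) ≈ 0.059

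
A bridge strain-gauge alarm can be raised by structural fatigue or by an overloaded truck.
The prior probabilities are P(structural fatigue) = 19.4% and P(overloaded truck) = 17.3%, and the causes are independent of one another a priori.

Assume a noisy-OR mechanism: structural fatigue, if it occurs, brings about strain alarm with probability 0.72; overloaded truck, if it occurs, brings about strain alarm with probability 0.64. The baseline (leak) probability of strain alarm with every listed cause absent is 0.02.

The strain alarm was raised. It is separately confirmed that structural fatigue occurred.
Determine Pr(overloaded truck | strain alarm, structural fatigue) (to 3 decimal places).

Under noisy-OR, P(strain alarm | causes) = 1 − (1−0.02)·∏(1−qᵢ) over the active causes.
P(strain alarm | structural fatigue) = 0.7256·0.827 + 0.901216·0.173 = 0.600071 + 0.155910 = 0.755981
The overloaded truck-present share is 0.901216·0.173 = 0.155910.
Hence the posterior is 0.155910/0.755981 ≈ 0.206.

Pr(overloaded truck | strain alarm, structural fatigue) ≈ 0.206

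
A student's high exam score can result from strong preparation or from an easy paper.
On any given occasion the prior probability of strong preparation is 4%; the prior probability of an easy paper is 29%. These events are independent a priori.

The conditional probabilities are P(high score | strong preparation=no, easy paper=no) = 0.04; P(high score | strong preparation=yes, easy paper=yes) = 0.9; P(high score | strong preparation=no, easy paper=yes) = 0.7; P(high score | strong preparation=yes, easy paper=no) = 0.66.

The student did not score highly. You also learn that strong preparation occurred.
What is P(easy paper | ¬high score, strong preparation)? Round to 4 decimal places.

By total probability over both values of easy paper:
  P(¬high score | strong preparation) = 0.34×0.71 + 0.1×0.29
        = 0.241400 + 0.029000 = 0.270400
The terms with easy paper present sum to 0.029000, so
  P(easy paper | ¬high score, strong preparation) = 0.029000 / 0.270400 ≈ 0.1072

P(easy paper | ¬high score, strong preparation) ≈ 0.1072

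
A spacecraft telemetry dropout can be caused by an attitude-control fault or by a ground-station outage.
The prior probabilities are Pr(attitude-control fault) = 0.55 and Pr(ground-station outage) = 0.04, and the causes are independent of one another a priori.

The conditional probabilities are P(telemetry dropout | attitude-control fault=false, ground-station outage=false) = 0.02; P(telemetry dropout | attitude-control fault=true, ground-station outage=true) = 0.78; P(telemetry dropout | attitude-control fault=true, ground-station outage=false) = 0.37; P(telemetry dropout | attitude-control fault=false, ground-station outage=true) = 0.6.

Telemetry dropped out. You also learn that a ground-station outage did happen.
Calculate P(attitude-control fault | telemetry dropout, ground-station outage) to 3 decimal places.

P(attitude-control fault | telemetry dropout, ground-station outage) ≈ 0.614

Sum P(telemetry dropout|·) weighted by the priors over both values of attitude-control fault:
  P(telemetry dropout | ground-station outage) = 0.6·0.45 + 0.78·0.55
        = 0.270000 + 0.429000 = 0.699000
Keeping only the attitude-control fault-present terms gives 0.429000, so
  P(attitude-control fault | telemetry dropout, ground-station outage) = 0.429000 / 0.699000 ≈ 0.614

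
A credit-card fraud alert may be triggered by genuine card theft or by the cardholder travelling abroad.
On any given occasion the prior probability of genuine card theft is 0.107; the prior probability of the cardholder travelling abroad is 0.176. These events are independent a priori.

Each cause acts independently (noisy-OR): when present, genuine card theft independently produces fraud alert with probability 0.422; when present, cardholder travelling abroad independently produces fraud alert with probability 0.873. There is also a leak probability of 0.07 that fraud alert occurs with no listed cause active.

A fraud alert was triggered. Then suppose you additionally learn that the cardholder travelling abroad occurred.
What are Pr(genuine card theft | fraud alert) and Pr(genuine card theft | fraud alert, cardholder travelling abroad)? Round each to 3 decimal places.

Under noisy-OR, P(fraud alert | causes) = 1 − (1−0.07)·∏(1−qᵢ) over the active causes.
By total probability over the 4 (genuine card theft, cardholder travelling abroad) configurations:
  P(fraud alert) = 0.07*0.893*0.824 + 0.88189*0.893*0.176 + 0.46246*0.107*0.824 + 0.931732*0.107*0.176
        = 0.051508 + 0.138605 + 0.040774 + 0.017546 = 0.248433
Configurations with genuine card theft contribute 0.058320, so
  P(genuine card theft | fraud alert) = 0.058320 / 0.248433 ≈ 0.235

With the extra evidence:
P(fraud alert | cardholder travelling abroad) = 0.88189·0.893 + 0.931732·0.107 = 0.787528 + 0.099695 = 0.887223
The genuine card theft-present share is 0.931732·0.107 = 0.099695.
Hence the posterior is 0.099695/0.887223 ≈ 0.112.
— cardholder travelling abroad explains away the evidence for genuine card theft.

Pr(genuine card theft | fraud alert) ≈ 0.235; Pr(genuine card theft | fraud alert, cardholder travelling abroad) ≈ 0.112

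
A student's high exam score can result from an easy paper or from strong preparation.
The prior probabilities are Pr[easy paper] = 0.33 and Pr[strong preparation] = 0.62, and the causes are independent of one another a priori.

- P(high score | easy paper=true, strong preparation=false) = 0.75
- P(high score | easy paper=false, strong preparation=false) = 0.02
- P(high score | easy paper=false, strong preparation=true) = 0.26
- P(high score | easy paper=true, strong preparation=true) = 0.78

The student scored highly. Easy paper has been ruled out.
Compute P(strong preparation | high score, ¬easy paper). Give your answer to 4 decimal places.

P(strong preparation | high score, ¬easy paper) ≈ 0.9550

P(high score | ¬easy paper) = 0.02×0.38 + 0.26×0.62 = 0.007600 + 0.161200 = 0.168800
Restricting to configurations with strong preparation present: 0.26×0.62 = 0.161200.
P(strong preparation | high score, ¬easy paper) = 0.161200 / 0.168800 ≈ 0.9550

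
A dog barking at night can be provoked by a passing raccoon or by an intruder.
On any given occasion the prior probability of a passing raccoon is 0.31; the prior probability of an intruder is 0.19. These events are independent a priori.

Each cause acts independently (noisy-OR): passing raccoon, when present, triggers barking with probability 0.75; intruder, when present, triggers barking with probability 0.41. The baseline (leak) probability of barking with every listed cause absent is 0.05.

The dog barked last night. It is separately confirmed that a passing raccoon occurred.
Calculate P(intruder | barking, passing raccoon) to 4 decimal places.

P(intruder | barking, passing raccoon) ≈ 0.2092

Under noisy-OR, P(barking | causes) = 1 − (1−0.05)·∏(1−qᵢ) over the active causes.
Numerator (weight on configurations with intruder): 0.859875·0.19 = 0.163376
The normalizing constant is 0.7625·0.81 + 0.859875·0.19 = 0.781001
P(intruder | barking, passing raccoon) = 0.163376/0.781001 ≈ 0.2092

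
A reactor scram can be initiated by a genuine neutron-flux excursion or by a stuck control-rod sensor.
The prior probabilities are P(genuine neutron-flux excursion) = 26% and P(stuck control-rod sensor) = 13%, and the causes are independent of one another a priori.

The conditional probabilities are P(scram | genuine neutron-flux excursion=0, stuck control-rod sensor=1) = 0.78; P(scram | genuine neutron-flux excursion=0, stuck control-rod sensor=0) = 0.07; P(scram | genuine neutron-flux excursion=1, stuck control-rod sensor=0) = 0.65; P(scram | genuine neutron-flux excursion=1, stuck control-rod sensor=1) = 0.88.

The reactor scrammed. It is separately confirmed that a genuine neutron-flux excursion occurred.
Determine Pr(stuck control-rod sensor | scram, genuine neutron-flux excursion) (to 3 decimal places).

Enumerate both values of stuck control-rod sensor and weight by the priors:
  P(scram | genuine neutron-flux excursion) = 0.65*0.87 + 0.88*0.13
        = 0.565500 + 0.114400 = 0.679900
Keeping only the stuck control-rod sensor-present terms gives 0.114400, so
  P(stuck control-rod sensor | scram, genuine neutron-flux excursion) = 0.114400 / 0.679900 ≈ 0.168

Pr(stuck control-rod sensor | scram, genuine neutron-flux excursion) ≈ 0.168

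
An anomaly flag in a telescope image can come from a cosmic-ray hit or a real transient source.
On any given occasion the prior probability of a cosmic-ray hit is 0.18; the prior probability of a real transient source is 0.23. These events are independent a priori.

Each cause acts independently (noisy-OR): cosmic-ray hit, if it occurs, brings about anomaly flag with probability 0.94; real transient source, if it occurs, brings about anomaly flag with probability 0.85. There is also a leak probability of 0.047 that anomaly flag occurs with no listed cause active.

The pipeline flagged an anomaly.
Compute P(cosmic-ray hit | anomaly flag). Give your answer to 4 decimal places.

Under noisy-OR, P(anomaly flag | causes) = 1 − (1−0.047)·∏(1−qᵢ) over the active causes.
Weight on cosmic-ray hit=true, given the evidence: 0.130675 + 0.041045 = 0.171720
Normalizer over all consistent configurations: 0.047×0.82×0.77 + 0.85705×0.82×0.23 + 0.94282×0.18×0.77 + 0.991423×0.18×0.23 = 0.363036
Posterior = 0.171720 / 0.363036 ≈ 0.4730

P(cosmic-ray hit | anomaly flag) ≈ 0.4730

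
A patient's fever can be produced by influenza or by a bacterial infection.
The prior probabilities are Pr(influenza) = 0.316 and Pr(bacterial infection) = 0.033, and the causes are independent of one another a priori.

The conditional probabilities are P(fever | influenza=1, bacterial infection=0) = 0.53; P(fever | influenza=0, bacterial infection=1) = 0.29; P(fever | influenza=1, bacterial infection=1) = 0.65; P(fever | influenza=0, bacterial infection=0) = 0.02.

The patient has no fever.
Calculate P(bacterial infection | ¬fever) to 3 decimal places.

P(bacterial infection | ¬fever) ≈ 0.024

P(¬fever) = 0.98×0.684×0.967 + 0.71×0.684×0.033 + 0.47×0.316×0.967 + 0.35×0.316×0.033 = 0.648199 + 0.016026 + 0.143619 + 0.003650 = 0.811494
The bacterial infection-present share is 0.016026 + 0.003650 = 0.019676.
So P(bacterial infection | ¬fever) = 0.019676/0.811494 ≈ 0.024.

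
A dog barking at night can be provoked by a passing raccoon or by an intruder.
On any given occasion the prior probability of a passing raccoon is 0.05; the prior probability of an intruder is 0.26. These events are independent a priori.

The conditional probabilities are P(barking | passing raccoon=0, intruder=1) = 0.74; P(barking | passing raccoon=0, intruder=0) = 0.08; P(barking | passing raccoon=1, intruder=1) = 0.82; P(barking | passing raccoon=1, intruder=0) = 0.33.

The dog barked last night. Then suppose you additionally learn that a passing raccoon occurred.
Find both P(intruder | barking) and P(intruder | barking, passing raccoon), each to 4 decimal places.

P(barking) = 0.08×0.95×0.74 + 0.74×0.95×0.26 + 0.33×0.05×0.74 + 0.82×0.05×0.26 = 0.056240 + 0.182780 + 0.012210 + 0.010660 = 0.261890
Of this, 0.193440 comes from 0.182780 + 0.010660 (the intruder=true cases).
P(intruder | barking) = 0.193440 / 0.261890 ≈ 0.7386

With the extra evidence:
P(barking | passing raccoon) = 0.33*0.74 + 0.82*0.26 = 0.244200 + 0.213200 = 0.457400
Of this, 0.213200 comes from 0.82*0.26 (the intruder=true cases).
So P(intruder | barking, passing raccoon) = 0.213200/0.457400 ≈ 0.4661.
— passing raccoon explains away the evidence for intruder.

P(intruder | barking) ≈ 0.7386; P(intruder | barking, passing raccoon) ≈ 0.4661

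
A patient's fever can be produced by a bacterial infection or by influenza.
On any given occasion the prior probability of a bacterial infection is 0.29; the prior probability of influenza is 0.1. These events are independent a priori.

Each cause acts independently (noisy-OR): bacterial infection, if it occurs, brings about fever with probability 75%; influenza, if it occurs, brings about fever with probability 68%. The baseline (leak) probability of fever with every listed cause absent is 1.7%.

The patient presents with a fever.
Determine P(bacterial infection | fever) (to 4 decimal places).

P(bacterial infection | fever) ≈ 0.7897

Under noisy-OR, P(fever | causes) = 1 − (1−0.017)·∏(1−qᵢ) over the active causes.
P(fever) = 0.017×0.71×0.9 + 0.68544×0.71×0.1 + 0.75425×0.29×0.9 + 0.92136×0.29×0.1 = 0.010863 + 0.048666 + 0.196859 + 0.026719 = 0.283107
Of this, 0.223578 comes from 0.196859 + 0.026719 (the bacterial infection=true cases).
P(bacterial infection | fever) = 0.223578 / 0.283107 ≈ 0.7897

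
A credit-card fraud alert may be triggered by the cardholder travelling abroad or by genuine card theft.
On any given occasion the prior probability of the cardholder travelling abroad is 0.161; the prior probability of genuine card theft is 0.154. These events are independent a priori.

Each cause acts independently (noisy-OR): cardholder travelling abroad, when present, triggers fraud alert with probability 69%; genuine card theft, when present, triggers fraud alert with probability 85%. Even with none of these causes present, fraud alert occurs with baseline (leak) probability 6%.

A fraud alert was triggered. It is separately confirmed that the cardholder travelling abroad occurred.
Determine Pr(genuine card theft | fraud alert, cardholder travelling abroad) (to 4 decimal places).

Pr(genuine card theft | fraud alert, cardholder travelling abroad) ≈ 0.1972

Under noisy-OR, P(fraud alert | causes) = 1 − (1−0.06)·∏(1−qᵢ) over the active causes.
For the numerator, keep only genuine card theft=true terms: 0.95629×0.154 = 0.147269
Normalizer over all consistent configurations: 0.7086×0.846 + 0.95629×0.154 = 0.746745
P(genuine card theft | fraud alert, cardholder travelling abroad) = 0.147269/0.746745 ≈ 0.1972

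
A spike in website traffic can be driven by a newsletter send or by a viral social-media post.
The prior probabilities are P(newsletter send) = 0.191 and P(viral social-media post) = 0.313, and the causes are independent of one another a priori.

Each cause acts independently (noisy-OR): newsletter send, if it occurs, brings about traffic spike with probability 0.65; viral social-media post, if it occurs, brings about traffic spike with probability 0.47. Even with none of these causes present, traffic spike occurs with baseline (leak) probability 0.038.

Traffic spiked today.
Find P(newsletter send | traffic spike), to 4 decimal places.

Under noisy-OR, P(traffic spike | causes) = 1 − (1−0.038)·∏(1−qᵢ) over the active causes.
P(traffic spike) = 0.038*0.809*0.687 + 0.49014*0.809*0.313 + 0.6633*0.191*0.687 + 0.821549*0.191*0.313 = 0.021120 + 0.124112 + 0.087036 + 0.049115 = 0.281383
The newsletter send-present share is 0.087036 + 0.049115 = 0.136151.
Hence the posterior is 0.136151/0.281383 ≈ 0.4839.

P(newsletter send | traffic spike) ≈ 0.4839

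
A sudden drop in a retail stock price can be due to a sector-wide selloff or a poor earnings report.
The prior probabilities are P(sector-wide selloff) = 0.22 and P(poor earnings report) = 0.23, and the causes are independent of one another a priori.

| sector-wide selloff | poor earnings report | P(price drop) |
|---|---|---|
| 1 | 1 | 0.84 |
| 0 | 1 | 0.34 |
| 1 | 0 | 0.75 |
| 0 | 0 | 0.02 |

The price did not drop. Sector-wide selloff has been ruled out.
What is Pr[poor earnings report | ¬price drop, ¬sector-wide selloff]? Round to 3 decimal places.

Pr[poor earnings report | ¬price drop, ¬sector-wide selloff] ≈ 0.167

By total probability over both values of poor earnings report:
  P(¬price drop | ¬sector-wide selloff) = 0.98×0.77 + 0.66×0.23
        = 0.754600 + 0.151800 = 0.906400
Keeping only the poor earnings report-present terms gives 0.151800, so
  P(poor earnings report | ¬price drop, ¬sector-wide selloff) = 0.151800 / 0.906400 ≈ 0.167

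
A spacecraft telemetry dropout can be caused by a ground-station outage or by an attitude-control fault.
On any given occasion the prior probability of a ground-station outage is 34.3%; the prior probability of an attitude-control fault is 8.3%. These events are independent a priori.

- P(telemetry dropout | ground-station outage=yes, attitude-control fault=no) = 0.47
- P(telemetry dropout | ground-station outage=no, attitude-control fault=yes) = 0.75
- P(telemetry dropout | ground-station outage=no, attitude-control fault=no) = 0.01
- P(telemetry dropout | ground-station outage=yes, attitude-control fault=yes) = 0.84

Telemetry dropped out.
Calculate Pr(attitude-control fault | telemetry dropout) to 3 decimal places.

For the numerator, keep only attitude-control fault=true terms: 0.040898 + 0.023914 = 0.064812
The normalizing constant is 0.01·0.657·0.917 + 0.75·0.657·0.083 + 0.47·0.343·0.917 + 0.84·0.343·0.083 = 0.218667
Posterior = 0.064812 / 0.218667 ≈ 0.296

Pr(attitude-control fault | telemetry dropout) ≈ 0.296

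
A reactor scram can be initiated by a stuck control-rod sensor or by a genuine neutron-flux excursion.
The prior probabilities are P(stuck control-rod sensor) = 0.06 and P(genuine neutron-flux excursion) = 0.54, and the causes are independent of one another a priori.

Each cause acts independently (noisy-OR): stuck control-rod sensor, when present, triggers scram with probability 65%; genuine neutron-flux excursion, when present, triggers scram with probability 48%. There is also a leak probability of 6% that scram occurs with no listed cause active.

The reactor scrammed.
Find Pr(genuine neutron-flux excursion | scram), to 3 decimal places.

Pr(genuine neutron-flux excursion | scram) ≈ 0.866

Under noisy-OR, P(scram | causes) = 1 − (1−0.06)·∏(1−qᵢ) over the active causes.
Sum P(scram|·) weighted by the priors over the 4 (stuck control-rod sensor, genuine neutron-flux excursion) configurations:
  P(scram) = 0.06×0.94×0.46 + 0.5112×0.94×0.54 + 0.671×0.06×0.46 + 0.82892×0.06×0.54
        = 0.025944 + 0.259485 + 0.018520 + 0.026857 = 0.330806
The terms with genuine neutron-flux excursion present sum to 0.286342, so
  P(genuine neutron-flux excursion | scram) = 0.286342 / 0.330806 ≈ 0.866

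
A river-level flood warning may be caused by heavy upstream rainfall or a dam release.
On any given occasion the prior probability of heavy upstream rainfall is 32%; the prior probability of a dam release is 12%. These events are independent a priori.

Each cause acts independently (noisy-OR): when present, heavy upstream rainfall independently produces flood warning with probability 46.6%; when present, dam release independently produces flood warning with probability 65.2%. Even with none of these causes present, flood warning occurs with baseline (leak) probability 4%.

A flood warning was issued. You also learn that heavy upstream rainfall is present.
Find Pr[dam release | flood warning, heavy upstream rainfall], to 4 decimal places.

Pr[dam release | flood warning, heavy upstream rainfall] ≈ 0.1869

Under noisy-OR, P(flood warning | causes) = 1 − (1−0.04)·∏(1−qᵢ) over the active causes.
Sum P(flood warning|·) weighted by the priors over both values of dam release:
  P(flood warning | heavy upstream rainfall) = 0.48736*0.88 + 0.821601*0.12
        = 0.428877 + 0.098592 = 0.527469
Configurations with dam release contribute 0.098592, so
  P(dam release | flood warning, heavy upstream rainfall) = 0.098592 / 0.527469 ≈ 0.1869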